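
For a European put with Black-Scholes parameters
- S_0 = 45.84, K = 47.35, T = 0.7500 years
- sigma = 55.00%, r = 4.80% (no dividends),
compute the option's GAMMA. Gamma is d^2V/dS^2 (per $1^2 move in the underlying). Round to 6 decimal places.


Answer: Gamma = 0.017728

Derivation:
d1 = 0.2456945621; d2 = -0.2306194100
phi(d1) = 0.3870809471; exp(-qT) = 1.0000000000; exp(-rT) = 0.9646402935
Gamma = exp(-qT) * phi(d1) / (S * sigma * sqrt(T)) = 1.0000000000 * 0.3870809471 / (45.8400 * 0.5500 * 0.8660254038) = 0.017728


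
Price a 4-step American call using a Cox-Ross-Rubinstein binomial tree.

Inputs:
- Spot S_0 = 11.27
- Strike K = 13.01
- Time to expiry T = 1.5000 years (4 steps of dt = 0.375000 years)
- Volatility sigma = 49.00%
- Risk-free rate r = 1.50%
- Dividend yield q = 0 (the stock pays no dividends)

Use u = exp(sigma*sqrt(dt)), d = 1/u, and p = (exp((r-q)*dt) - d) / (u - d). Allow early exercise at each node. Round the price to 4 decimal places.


dt = T/N = 0.375000
u = exp(sigma*sqrt(dt)) = 1.349943; d = 1/u = 0.740772
p = (exp((r-q)*dt) - d) / (u - d) = 0.434802
Discount per step: exp(-r*dt) = 0.994391
Stock lattice S(k, i) with i counting down-moves:
  k=0: S(0,0) = 11.2700
  k=1: S(1,0) = 15.2139; S(1,1) = 8.3485
  k=2: S(2,0) = 20.5378; S(2,1) = 11.2700; S(2,2) = 6.1843
  k=3: S(3,0) = 27.7249; S(3,1) = 15.2139; S(3,2) = 8.3485; S(3,3) = 4.5812
  k=4: S(4,0) = 37.4271; S(4,1) = 20.5378; S(4,2) = 11.2700; S(4,3) = 6.1843; S(4,4) = 3.3936
Terminal payoffs V(N, i) = max(S_T - K, 0):
  V(4,0) = 24.417072; V(4,1) = 7.527846; V(4,2) = 0.000000; V(4,3) = 0.000000; V(4,4) = 0.000000
Backward induction: V(k, i) = exp(-r*dt) * [p * V(k+1, i) + (1-p) * V(k+1, i+1)]; then take max(V_cont, immediate exercise) for American.
  V(3,0) = exp(-r*dt) * [p*24.417072 + (1-p)*7.527846] = 14.787900; exercise = 14.714924; V(3,0) = max -> 14.787900
  V(3,1) = exp(-r*dt) * [p*7.527846 + (1-p)*0.000000] = 3.254763; exercise = 2.203859; V(3,1) = max -> 3.254763
  V(3,2) = exp(-r*dt) * [p*0.000000 + (1-p)*0.000000] = 0.000000; exercise = 0.000000; V(3,2) = max -> 0.000000
  V(3,3) = exp(-r*dt) * [p*0.000000 + (1-p)*0.000000] = 0.000000; exercise = 0.000000; V(3,3) = max -> 0.000000
  V(2,0) = exp(-r*dt) * [p*14.787900 + (1-p)*3.254763] = 8.223011; exercise = 7.527846; V(2,0) = max -> 8.223011
  V(2,1) = exp(-r*dt) * [p*3.254763 + (1-p)*0.000000] = 1.407240; exercise = 0.000000; V(2,1) = max -> 1.407240
  V(2,2) = exp(-r*dt) * [p*0.000000 + (1-p)*0.000000] = 0.000000; exercise = 0.000000; V(2,2) = max -> 0.000000
  V(1,0) = exp(-r*dt) * [p*8.223011 + (1-p)*1.407240] = 4.346235; exercise = 2.203859; V(1,0) = max -> 4.346235
  V(1,1) = exp(-r*dt) * [p*1.407240 + (1-p)*0.000000] = 0.608439; exercise = 0.000000; V(1,1) = max -> 0.608439
  V(0,0) = exp(-r*dt) * [p*4.346235 + (1-p)*0.608439] = 2.221111; exercise = 0.000000; V(0,0) = max -> 2.221111

Answer: Price = V(0,0) = 2.2211


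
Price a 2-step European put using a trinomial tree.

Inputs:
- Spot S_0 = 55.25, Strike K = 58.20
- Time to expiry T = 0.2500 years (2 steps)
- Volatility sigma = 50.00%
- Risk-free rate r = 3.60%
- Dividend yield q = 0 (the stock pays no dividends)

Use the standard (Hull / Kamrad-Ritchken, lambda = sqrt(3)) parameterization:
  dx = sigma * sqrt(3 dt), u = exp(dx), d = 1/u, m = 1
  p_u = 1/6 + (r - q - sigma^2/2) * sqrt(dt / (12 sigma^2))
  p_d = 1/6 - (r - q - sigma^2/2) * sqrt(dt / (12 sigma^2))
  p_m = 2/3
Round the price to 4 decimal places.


Answer: Price = V(0,0) = 6.6959

Derivation:
dt = T/N = 0.125000; dx = sigma*sqrt(3*dt) = 0.306186
u = exp(dx) = 1.358235; d = 1/u = 0.736250
p_u = 0.148500, p_m = 0.666667, p_d = 0.184834
Discount per step: exp(-r*dt) = 0.995510
Stock lattice S(k, j) with j the centered position index:
  k=0: S(0,+0) = 55.2500
  k=1: S(1,-1) = 40.6778; S(1,+0) = 55.2500; S(1,+1) = 75.0425
  k=2: S(2,-2) = 29.9490; S(2,-1) = 40.6778; S(2,+0) = 55.2500; S(2,+1) = 75.0425; S(2,+2) = 101.9254
Terminal payoffs V(N, j) = max(K - S_T, 0):
  V(2,-2) = 28.251001; V(2,-1) = 17.522215; V(2,+0) = 2.950000; V(2,+1) = 0.000000; V(2,+2) = 0.000000
Backward induction: V(k, j) = exp(-r*dt) * [p_u * V(k+1, j+1) + p_m * V(k+1, j) + p_d * V(k+1, j-1)]
  V(1,-1) = exp(-r*dt) * [p_u*2.950000 + p_m*17.522215 + p_d*28.251001] = 17.263427
  V(1,+0) = exp(-r*dt) * [p_u*0.000000 + p_m*2.950000 + p_d*17.522215] = 5.181991
  V(1,+1) = exp(-r*dt) * [p_u*0.000000 + p_m*0.000000 + p_d*2.950000] = 0.542811
  V(0,+0) = exp(-r*dt) * [p_u*0.542811 + p_m*5.181991 + p_d*17.263427] = 6.695932


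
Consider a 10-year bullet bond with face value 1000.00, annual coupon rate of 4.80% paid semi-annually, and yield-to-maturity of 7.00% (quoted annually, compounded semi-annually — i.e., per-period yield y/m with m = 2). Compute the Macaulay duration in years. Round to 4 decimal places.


Answer: Macaulay duration = 7.8501 years

Derivation:
Coupon per period c = face * coupon_rate / m = 24.000000
Periods per year m = 2; per-period yield y/m = 0.035000
Number of cashflows N = 20
Cashflows (t years, CF_t, discount factor 1/(1+y/m)^(m*t), PV):
  t = 0.5000: CF_t = 24.000000, DF = 0.966184, PV = 23.188406
  t = 1.0000: CF_t = 24.000000, DF = 0.933511, PV = 22.404257
  t = 1.5000: CF_t = 24.000000, DF = 0.901943, PV = 21.646625
  t = 2.0000: CF_t = 24.000000, DF = 0.871442, PV = 20.914613
  t = 2.5000: CF_t = 24.000000, DF = 0.841973, PV = 20.207356
  t = 3.0000: CF_t = 24.000000, DF = 0.813501, PV = 19.524015
  t = 3.5000: CF_t = 24.000000, DF = 0.785991, PV = 18.863783
  t = 4.0000: CF_t = 24.000000, DF = 0.759412, PV = 18.225877
  t = 4.5000: CF_t = 24.000000, DF = 0.733731, PV = 17.609543
  t = 5.0000: CF_t = 24.000000, DF = 0.708919, PV = 17.014052
  t = 5.5000: CF_t = 24.000000, DF = 0.684946, PV = 16.438697
  t = 6.0000: CF_t = 24.000000, DF = 0.661783, PV = 15.882799
  t = 6.5000: CF_t = 24.000000, DF = 0.639404, PV = 15.345700
  t = 7.0000: CF_t = 24.000000, DF = 0.617782, PV = 14.826763
  t = 7.5000: CF_t = 24.000000, DF = 0.596891, PV = 14.325375
  t = 8.0000: CF_t = 24.000000, DF = 0.576706, PV = 13.840942
  t = 8.5000: CF_t = 24.000000, DF = 0.557204, PV = 13.372891
  t = 9.0000: CF_t = 24.000000, DF = 0.538361, PV = 12.920667
  t = 9.5000: CF_t = 24.000000, DF = 0.520156, PV = 12.483737
  t = 10.0000: CF_t = 1024.000000, DF = 0.502566, PV = 514.627466
Price P = sum_t PV_t = 843.663564
Macaulay numerator sum_t t * PV_t:
  t * PV_t at t = 0.5000: 11.594203
  t * PV_t at t = 1.0000: 22.404257
  t * PV_t at t = 1.5000: 32.469937
  t * PV_t at t = 2.0000: 41.829227
  t * PV_t at t = 2.5000: 50.518390
  t * PV_t at t = 3.0000: 58.572046
  t * PV_t at t = 3.5000: 66.023241
  t * PV_t at t = 4.0000: 72.903509
  t * PV_t at t = 4.5000: 79.242945
  t * PV_t at t = 5.0000: 85.070258
  t * PV_t at t = 5.5000: 90.412834
  t * PV_t at t = 6.0000: 95.296795
  t * PV_t at t = 6.5000: 99.747048
  t * PV_t at t = 7.0000: 103.787341
  t * PV_t at t = 7.5000: 107.440311
  t * PV_t at t = 8.0000: 110.727535
  t * PV_t at t = 8.5000: 113.669571
  t * PV_t at t = 9.0000: 116.286006
  t * PV_t at t = 9.5000: 118.595497
  t * PV_t at t = 10.0000: 5146.274657
Macaulay duration D = (sum_t t * PV_t) / P = 6622.865609 / 843.663564 = 7.850126


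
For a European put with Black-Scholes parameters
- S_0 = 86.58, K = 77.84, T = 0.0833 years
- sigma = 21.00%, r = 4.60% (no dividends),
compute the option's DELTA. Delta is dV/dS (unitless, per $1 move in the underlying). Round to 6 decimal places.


d1 = 1.8492428871; d2 = 1.7886332344
phi(d1) = 0.0721658627; exp(-qT) = 1.0000000000; exp(-rT) = 0.9961755320
N(-d1) = 0.0322113743
Delta = -exp(-qT) * N(-d1) = -1.0000000000 * 0.0322113743 = -0.032211

Answer: Delta = -0.032211


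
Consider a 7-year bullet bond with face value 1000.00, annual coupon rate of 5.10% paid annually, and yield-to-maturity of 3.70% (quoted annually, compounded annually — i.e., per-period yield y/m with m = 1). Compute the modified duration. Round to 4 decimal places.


Answer: Modified duration = 5.8850

Derivation:
Coupon per period c = face * coupon_rate / m = 51.000000
Periods per year m = 1; per-period yield y/m = 0.037000
Number of cashflows N = 7
Cashflows (t years, CF_t, discount factor 1/(1+y/m)^(m*t), PV):
  t = 1.0000: CF_t = 51.000000, DF = 0.964320, PV = 49.180328
  t = 2.0000: CF_t = 51.000000, DF = 0.929913, PV = 47.425581
  t = 3.0000: CF_t = 51.000000, DF = 0.896734, PV = 45.733444
  t = 4.0000: CF_t = 51.000000, DF = 0.864739, PV = 44.101682
  t = 5.0000: CF_t = 51.000000, DF = 0.833885, PV = 42.528141
  t = 6.0000: CF_t = 51.000000, DF = 0.804132, PV = 41.010743
  t = 7.0000: CF_t = 1051.000000, DF = 0.775441, PV = 814.988389
Price P = sum_t PV_t = 1084.968307
First compute Macaulay numerator sum_t t * PV_t:
  t * PV_t at t = 1.0000: 49.180328
  t * PV_t at t = 2.0000: 94.851163
  t * PV_t at t = 3.0000: 137.200332
  t * PV_t at t = 4.0000: 176.406727
  t * PV_t at t = 5.0000: 212.640703
  t * PV_t at t = 6.0000: 246.064458
  t * PV_t at t = 7.0000: 5704.918721
Macaulay duration D = 6621.262431 / 1084.968307 = 6.102724
Modified duration = D / (1 + y/m) = 6.102724 / (1 + 0.037000) = 5.884980


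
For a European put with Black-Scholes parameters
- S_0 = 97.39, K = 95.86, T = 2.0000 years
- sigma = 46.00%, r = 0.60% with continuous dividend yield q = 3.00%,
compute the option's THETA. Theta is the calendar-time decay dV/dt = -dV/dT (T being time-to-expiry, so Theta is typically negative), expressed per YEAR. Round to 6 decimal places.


Answer: Theta = -6.438380

Derivation:
d1 = 0.2758250500; d2 = -0.3747131886
phi(d1) = 0.3840516377; exp(-qT) = 0.9417645336; exp(-rT) = 0.9880717129
Theta = -S*exp(-qT)*phi(d1)*sigma/(2*sqrt(T)) + r*K*exp(-rT)*N(-d2) - q*S*exp(-qT)*N(-d1)
N(-d1) = 0.3913412213; N(-d2) = 0.6460631087; sqrt(T) = 1.4142135624
Term 1 = -97.3900 * 0.9417645336 * 0.3840516377 * 0.4600 / (2 * 1.4142135624) = -5.7287405850
Term 2 = 0.0060 * 95.8600 * 0.9880717129 * 0.6460631087 = 0.3671572295
Term 3 = -0.0300 * 97.3900 * 0.9417645336 * 0.3913412213 = -1.0767962828
Theta = -5.7287405850 + (0.3671572295) + (-1.0767962828) = -6.438380


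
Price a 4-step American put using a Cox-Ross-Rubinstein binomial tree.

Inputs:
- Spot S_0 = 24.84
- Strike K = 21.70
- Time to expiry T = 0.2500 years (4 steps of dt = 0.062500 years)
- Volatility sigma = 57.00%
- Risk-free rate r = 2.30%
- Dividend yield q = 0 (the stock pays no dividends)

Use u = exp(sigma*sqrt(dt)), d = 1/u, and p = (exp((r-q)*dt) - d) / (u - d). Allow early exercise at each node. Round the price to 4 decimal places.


Answer: Price = V(0,0) = 1.4494

Derivation:
dt = T/N = 0.062500
u = exp(sigma*sqrt(dt)) = 1.153153; d = 1/u = 0.867188
p = (exp((r-q)*dt) - d) / (u - d) = 0.469466
Discount per step: exp(-r*dt) = 0.998564
Stock lattice S(k, i) with i counting down-moves:
  k=0: S(0,0) = 24.8400
  k=1: S(1,0) = 28.6443; S(1,1) = 21.5409
  k=2: S(2,0) = 33.0313; S(2,1) = 24.8400; S(2,2) = 18.6800
  k=3: S(3,0) = 38.0901; S(3,1) = 28.6443; S(3,2) = 21.5409; S(3,3) = 16.1991
  k=4: S(4,0) = 43.9238; S(4,1) = 33.0313; S(4,2) = 24.8400; S(4,3) = 18.6800; S(4,4) = 14.0477
Terminal payoffs V(N, i) = max(K - S_T, 0):
  V(4,0) = 0.000000; V(4,1) = 0.000000; V(4,2) = 0.000000; V(4,3) = 3.019966; V(4,4) = 7.652348
Backward induction: V(k, i) = exp(-r*dt) * [p * V(k+1, i) + (1-p) * V(k+1, i+1)]; then take max(V_cont, immediate exercise) for American.
  V(3,0) = exp(-r*dt) * [p*0.000000 + (1-p)*0.000000] = 0.000000; exercise = 0.000000; V(3,0) = max -> 0.000000
  V(3,1) = exp(-r*dt) * [p*0.000000 + (1-p)*0.000000] = 0.000000; exercise = 0.000000; V(3,1) = max -> 0.000000
  V(3,2) = exp(-r*dt) * [p*0.000000 + (1-p)*3.019966] = 1.599894; exercise = 0.159061; V(3,2) = max -> 1.599894
  V(3,3) = exp(-r*dt) * [p*3.019966 + (1-p)*7.652348] = 5.469736; exercise = 5.500907; V(3,3) = max -> 5.500907
  V(2,0) = exp(-r*dt) * [p*0.000000 + (1-p)*0.000000] = 0.000000; exercise = 0.000000; V(2,0) = max -> 0.000000
  V(2,1) = exp(-r*dt) * [p*0.000000 + (1-p)*1.599894] = 0.847580; exercise = 0.000000; V(2,1) = max -> 0.847580
  V(2,2) = exp(-r*dt) * [p*1.599894 + (1-p)*5.500907] = 3.664245; exercise = 3.019966; V(2,2) = max -> 3.664245
  V(1,0) = exp(-r*dt) * [p*0.000000 + (1-p)*0.847580] = 0.449024; exercise = 0.000000; V(1,0) = max -> 0.449024
  V(1,1) = exp(-r*dt) * [p*0.847580 + (1-p)*3.664245] = 2.338553; exercise = 0.159061; V(1,1) = max -> 2.338553
  V(0,0) = exp(-r*dt) * [p*0.449024 + (1-p)*2.338553] = 1.449399; exercise = 0.000000; V(0,0) = max -> 1.449399


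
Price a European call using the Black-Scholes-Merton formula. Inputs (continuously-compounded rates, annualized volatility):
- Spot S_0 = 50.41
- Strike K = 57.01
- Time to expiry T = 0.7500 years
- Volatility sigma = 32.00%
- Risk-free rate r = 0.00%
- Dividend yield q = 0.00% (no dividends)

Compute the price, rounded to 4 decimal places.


Answer: Price = 3.1885

Derivation:
d1 = (ln(S/K) + (r - q + 0.5*sigma^2) * T) / (sigma * sqrt(T)) = -0.30540791
d2 = d1 - sigma * sqrt(T) = -0.58253604
exp(-rT) = 1.00000000; exp(-qT) = 1.00000000
C = S_0 * exp(-qT) * N(d1) - K * exp(-rT) * N(d2)
N(d1) = 0.38002775; N(d2) = 0.28010284
C = 50.4100 * 1.00000000 * 0.38002775 - 57.0100 * 1.00000000 * 0.28010284 = 3.1885


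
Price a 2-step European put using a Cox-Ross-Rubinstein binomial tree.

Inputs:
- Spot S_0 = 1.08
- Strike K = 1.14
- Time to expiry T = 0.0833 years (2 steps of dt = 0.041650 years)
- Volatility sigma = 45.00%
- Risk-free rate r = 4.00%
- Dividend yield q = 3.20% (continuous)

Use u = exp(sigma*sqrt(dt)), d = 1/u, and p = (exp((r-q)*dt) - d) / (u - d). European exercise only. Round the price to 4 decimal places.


Answer: Price = V(0,0) = 0.0951

Derivation:
dt = T/N = 0.041650
u = exp(sigma*sqrt(dt)) = 1.096187; d = 1/u = 0.912253
p = (exp((r-q)*dt) - d) / (u - d) = 0.478869
Discount per step: exp(-r*dt) = 0.998335
Stock lattice S(k, i) with i counting down-moves:
  k=0: S(0,0) = 1.0800
  k=1: S(1,0) = 1.1839; S(1,1) = 0.9852
  k=2: S(2,0) = 1.2978; S(2,1) = 1.0800; S(2,2) = 0.8988
Terminal payoffs V(N, i) = max(K - S_T, 0):
  V(2,0) = 0.000000; V(2,1) = 0.060000; V(2,2) = 0.241217
Backward induction: V(k, i) = exp(-r*dt) * [p * V(k+1, i) + (1-p) * V(k+1, i+1)].
  V(1,0) = exp(-r*dt) * [p*0.000000 + (1-p)*0.060000] = 0.031216
  V(1,1) = exp(-r*dt) * [p*0.060000 + (1-p)*0.241217] = 0.154181
  V(0,0) = exp(-r*dt) * [p*0.031216 + (1-p)*0.154181] = 0.095138


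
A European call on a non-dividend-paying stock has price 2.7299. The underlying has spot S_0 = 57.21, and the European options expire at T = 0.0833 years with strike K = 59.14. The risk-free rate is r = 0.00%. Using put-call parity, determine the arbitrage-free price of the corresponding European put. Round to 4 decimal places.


Put-call parity: C - P = S_0 * exp(-qT) - K * exp(-rT).
S_0 * exp(-qT) = 57.2100 * 1.00000000 = 57.21000000
K * exp(-rT) = 59.1400 * 1.00000000 = 59.14000000
P = C - S*exp(-qT) + K*exp(-rT)
P = 2.7299 - 57.21000000 + 59.14000000 = 4.6599

Answer: Put price = 4.6599


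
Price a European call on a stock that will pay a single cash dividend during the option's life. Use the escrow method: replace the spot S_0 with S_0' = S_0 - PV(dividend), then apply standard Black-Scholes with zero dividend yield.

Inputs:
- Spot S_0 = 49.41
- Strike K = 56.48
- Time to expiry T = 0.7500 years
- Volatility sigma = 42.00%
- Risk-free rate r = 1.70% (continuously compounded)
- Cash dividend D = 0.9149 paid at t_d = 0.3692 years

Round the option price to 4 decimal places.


Answer: Price = 4.4315

Derivation:
PV(D) = D * exp(-r * t_d) = 0.9149 * 0.99374326 = 0.90917570
S_0' = S_0 - PV(D) = 49.4100 - 0.90917570 = 48.50082430
d1 = (ln(S_0'/K) + (r + sigma^2/2)*T) / (sigma*sqrt(T)) = -0.20181361
d2 = d1 - sigma*sqrt(T) = -0.56554428
exp(-rT) = 0.98733094
N(d1) = 0.42003122; N(d2) = 0.28585181
C = S_0' * N(d1) - K * exp(-rT) * N(d2) = 48.50082430 * 0.42003122 - 56.4800 * 0.98733094 * 0.28585181 = 4.4315


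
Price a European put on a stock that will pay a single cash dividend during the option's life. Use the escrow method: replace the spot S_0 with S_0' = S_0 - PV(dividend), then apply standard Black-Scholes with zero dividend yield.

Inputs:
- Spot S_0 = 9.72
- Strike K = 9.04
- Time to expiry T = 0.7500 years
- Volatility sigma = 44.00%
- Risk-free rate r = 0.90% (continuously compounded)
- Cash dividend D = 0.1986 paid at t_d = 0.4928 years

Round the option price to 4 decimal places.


PV(D) = D * exp(-r * t_d) = 0.1986 * 0.99557462 = 0.19772112
S_0' = S_0 - PV(D) = 9.7200 - 0.19772112 = 9.52227888
d1 = (ln(S_0'/K) + (r + sigma^2/2)*T) / (sigma*sqrt(T)) = 0.34463881
d2 = d1 - sigma*sqrt(T) = -0.03641237
exp(-rT) = 0.99327273
N(-d1) = 0.36518296; N(-d2) = 0.51452322
P = K * exp(-rT) * N(-d2) - S_0' * N(-d1) = 9.0400 * 0.99327273 * 0.51452322 - 9.52227888 * 0.36518296 = 1.1426

Answer: Price = 1.1426


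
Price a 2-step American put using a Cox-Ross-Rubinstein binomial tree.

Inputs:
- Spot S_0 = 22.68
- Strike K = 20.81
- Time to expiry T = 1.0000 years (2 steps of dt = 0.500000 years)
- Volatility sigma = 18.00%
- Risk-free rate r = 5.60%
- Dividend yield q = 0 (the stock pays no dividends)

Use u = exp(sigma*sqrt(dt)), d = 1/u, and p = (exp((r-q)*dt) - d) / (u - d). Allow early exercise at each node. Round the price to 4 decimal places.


Answer: Price = V(0,0) = 0.5396

Derivation:
dt = T/N = 0.500000
u = exp(sigma*sqrt(dt)) = 1.135734; d = 1/u = 0.880488
p = (exp((r-q)*dt) - d) / (u - d) = 0.579471
Discount per step: exp(-r*dt) = 0.972388
Stock lattice S(k, i) with i counting down-moves:
  k=0: S(0,0) = 22.6800
  k=1: S(1,0) = 25.7584; S(1,1) = 19.9695
  k=2: S(2,0) = 29.2547; S(2,1) = 22.6800; S(2,2) = 17.5829
Terminal payoffs V(N, i) = max(K - S_T, 0):
  V(2,0) = 0.000000; V(2,1) = 0.000000; V(2,2) = 3.227132
Backward induction: V(k, i) = exp(-r*dt) * [p * V(k+1, i) + (1-p) * V(k+1, i+1)]; then take max(V_cont, immediate exercise) for American.
  V(1,0) = exp(-r*dt) * [p*0.000000 + (1-p)*0.000000] = 0.000000; exercise = 0.000000; V(1,0) = max -> 0.000000
  V(1,1) = exp(-r*dt) * [p*0.000000 + (1-p)*3.227132] = 1.319630; exercise = 0.840537; V(1,1) = max -> 1.319630
  V(0,0) = exp(-r*dt) * [p*0.000000 + (1-p)*1.319630] = 0.539619; exercise = 0.000000; V(0,0) = max -> 0.539619


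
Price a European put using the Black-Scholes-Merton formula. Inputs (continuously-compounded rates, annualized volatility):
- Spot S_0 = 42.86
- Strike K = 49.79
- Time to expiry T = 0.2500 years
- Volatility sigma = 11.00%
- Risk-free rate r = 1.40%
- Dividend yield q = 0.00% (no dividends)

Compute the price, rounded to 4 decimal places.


Answer: Price = 6.7591

Derivation:
d1 = (ln(S/K) + (r - q + 0.5*sigma^2) * T) / (sigma * sqrt(T)) = -2.63386674
d2 = d1 - sigma * sqrt(T) = -2.68886674
exp(-rT) = 0.99650612; exp(-qT) = 1.00000000
P = K * exp(-rT) * N(-d2) - S_0 * exp(-qT) * N(-d1)
N(-d1) = 0.99577907; N(-d2) = 0.99641525
P = 49.7900 * 0.99650612 * 0.99641525 - 42.8600 * 1.00000000 * 0.99577907 = 6.7591


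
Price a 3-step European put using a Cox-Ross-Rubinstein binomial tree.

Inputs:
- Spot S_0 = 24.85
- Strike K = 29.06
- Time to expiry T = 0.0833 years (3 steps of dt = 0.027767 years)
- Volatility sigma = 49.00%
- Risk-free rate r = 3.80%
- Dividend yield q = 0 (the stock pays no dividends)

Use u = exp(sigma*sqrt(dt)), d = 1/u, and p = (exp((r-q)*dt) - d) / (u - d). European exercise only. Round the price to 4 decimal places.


Answer: Price = V(0,0) = 4.4258

Derivation:
dt = T/N = 0.027767
u = exp(sigma*sqrt(dt)) = 1.085076; d = 1/u = 0.921594
p = (exp((r-q)*dt) - d) / (u - d) = 0.486056
Discount per step: exp(-r*dt) = 0.998945
Stock lattice S(k, i) with i counting down-moves:
  k=0: S(0,0) = 24.8500
  k=1: S(1,0) = 26.9641; S(1,1) = 22.9016
  k=2: S(2,0) = 29.2582; S(2,1) = 24.8500; S(2,2) = 21.1060
  k=3: S(3,0) = 31.7473; S(3,1) = 26.9641; S(3,2) = 22.9016; S(3,3) = 19.4512
Terminal payoffs V(N, i) = max(K - S_T, 0):
  V(3,0) = 0.000000; V(3,1) = 2.095853; V(3,2) = 6.158385; V(3,3) = 9.608839
Backward induction: V(k, i) = exp(-r*dt) * [p * V(k+1, i) + (1-p) * V(k+1, i+1)].
  V(2,0) = exp(-r*dt) * [p*0.000000 + (1-p)*2.095853] = 1.076015
  V(2,1) = exp(-r*dt) * [p*2.095853 + (1-p)*6.158385] = 4.179354
  V(2,2) = exp(-r*dt) * [p*6.158385 + (1-p)*9.608839] = 7.923360
  V(1,0) = exp(-r*dt) * [p*1.076015 + (1-p)*4.179354] = 2.668140
  V(1,1) = exp(-r*dt) * [p*4.179354 + (1-p)*7.923360] = 6.097126
  V(0,0) = exp(-r*dt) * [p*2.668140 + (1-p)*6.097126] = 4.425773


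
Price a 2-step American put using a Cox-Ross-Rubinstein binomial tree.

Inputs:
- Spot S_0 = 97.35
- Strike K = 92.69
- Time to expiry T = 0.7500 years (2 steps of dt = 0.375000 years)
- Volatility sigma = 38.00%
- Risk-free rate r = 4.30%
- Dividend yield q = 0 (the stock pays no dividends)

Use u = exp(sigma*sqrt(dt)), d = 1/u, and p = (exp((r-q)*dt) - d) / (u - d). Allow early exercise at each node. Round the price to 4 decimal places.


dt = T/N = 0.375000
u = exp(sigma*sqrt(dt)) = 1.262005; d = 1/u = 0.792390
p = (exp((r-q)*dt) - d) / (u - d) = 0.476701
Discount per step: exp(-r*dt) = 0.984004
Stock lattice S(k, i) with i counting down-moves:
  k=0: S(0,0) = 97.3500
  k=1: S(1,0) = 122.8562; S(1,1) = 77.1392
  k=2: S(2,0) = 155.0451; S(2,1) = 97.3500; S(2,2) = 61.1243
Terminal payoffs V(N, i) = max(K - S_T, 0):
  V(2,0) = 0.000000; V(2,1) = 0.000000; V(2,2) = 31.565689
Backward induction: V(k, i) = exp(-r*dt) * [p * V(k+1, i) + (1-p) * V(k+1, i+1)]; then take max(V_cont, immediate exercise) for American.
  V(1,0) = exp(-r*dt) * [p*0.000000 + (1-p)*0.000000] = 0.000000; exercise = 0.000000; V(1,0) = max -> 0.000000
  V(1,1) = exp(-r*dt) * [p*0.000000 + (1-p)*31.565689] = 16.254081; exercise = 15.550829; V(1,1) = max -> 16.254081
  V(0,0) = exp(-r*dt) * [p*0.000000 + (1-p)*16.254081] = 8.369694; exercise = 0.000000; V(0,0) = max -> 8.369694

Answer: Price = V(0,0) = 8.3697


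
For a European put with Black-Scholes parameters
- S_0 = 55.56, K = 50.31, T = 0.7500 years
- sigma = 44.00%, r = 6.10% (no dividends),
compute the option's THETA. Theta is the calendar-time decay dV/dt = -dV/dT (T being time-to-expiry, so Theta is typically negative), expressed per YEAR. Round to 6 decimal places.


d1 = 0.5710772362; d2 = 0.1900260585
phi(d1) = 0.3389159498; exp(-qT) = 1.0000000000; exp(-rT) = 0.9552807525
Theta = -S*exp(-qT)*phi(d1)*sigma/(2*sqrt(T)) + r*K*exp(-rT)*N(-d2) - q*S*exp(-qT)*N(-d1)
N(-d1) = 0.2839736443; N(-d2) = 0.4246443554; sqrt(T) = 0.8660254038
Term 1 = -55.5600 * 1.0000000000 * 0.3389159498 * 0.4400 / (2 * 0.8660254038) = -4.7835056794
Term 2 = 0.0610 * 50.3100 * 0.9552807525 * 0.4246443554 = 1.2449173952
Term 3 = 0 (no dividend yield, q = 0)
Theta = -4.7835056794 + (1.2449173952) + (0.0000000000) = -3.538588

Answer: Theta = -3.538588


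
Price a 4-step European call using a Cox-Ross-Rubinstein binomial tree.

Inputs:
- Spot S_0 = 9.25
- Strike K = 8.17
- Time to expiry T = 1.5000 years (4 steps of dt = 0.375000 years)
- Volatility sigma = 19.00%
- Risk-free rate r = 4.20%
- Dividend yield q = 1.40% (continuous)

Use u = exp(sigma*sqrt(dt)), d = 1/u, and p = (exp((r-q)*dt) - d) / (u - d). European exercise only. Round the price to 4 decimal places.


dt = T/N = 0.375000
u = exp(sigma*sqrt(dt)) = 1.123390; d = 1/u = 0.890163
p = (exp((r-q)*dt) - d) / (u - d) = 0.516203
Discount per step: exp(-r*dt) = 0.984373
Stock lattice S(k, i) with i counting down-moves:
  k=0: S(0,0) = 9.2500
  k=1: S(1,0) = 10.3914; S(1,1) = 8.2340
  k=2: S(2,0) = 11.6735; S(2,1) = 9.2500; S(2,2) = 7.3296
  k=3: S(3,0) = 13.1139; S(3,1) = 10.3914; S(3,2) = 8.2340; S(3,3) = 6.5245
  k=4: S(4,0) = 14.7321; S(4,1) = 11.6735; S(4,2) = 9.2500; S(4,3) = 7.3296; S(4,4) = 5.8079
Terminal payoffs V(N, i) = max(S_T - K, 0):
  V(4,0) = 6.562068; V(4,1) = 3.503544; V(4,2) = 1.080000; V(4,3) = 0.000000; V(4,4) = 0.000000
Backward induction: V(k, i) = exp(-r*dt) * [p * V(k+1, i) + (1-p) * V(k+1, i+1)].
  V(3,0) = exp(-r*dt) * [p*6.562068 + (1-p)*3.503544] = 5.002942
  V(3,1) = exp(-r*dt) * [p*3.503544 + (1-p)*1.080000] = 2.294614
  V(3,2) = exp(-r*dt) * [p*1.080000 + (1-p)*0.000000] = 0.548787
  V(3,3) = exp(-r*dt) * [p*0.000000 + (1-p)*0.000000] = 0.000000
  V(2,0) = exp(-r*dt) * [p*5.002942 + (1-p)*2.294614] = 3.634957
  V(2,1) = exp(-r*dt) * [p*2.294614 + (1-p)*0.548787] = 1.427329
  V(2,2) = exp(-r*dt) * [p*0.548787 + (1-p)*0.000000] = 0.278859
  V(1,0) = exp(-r*dt) * [p*3.634957 + (1-p)*1.427329] = 2.526801
  V(1,1) = exp(-r*dt) * [p*1.427329 + (1-p)*0.278859] = 0.858081
  V(0,0) = exp(-r*dt) * [p*2.526801 + (1-p)*0.858081] = 1.692609

Answer: Price = V(0,0) = 1.6926


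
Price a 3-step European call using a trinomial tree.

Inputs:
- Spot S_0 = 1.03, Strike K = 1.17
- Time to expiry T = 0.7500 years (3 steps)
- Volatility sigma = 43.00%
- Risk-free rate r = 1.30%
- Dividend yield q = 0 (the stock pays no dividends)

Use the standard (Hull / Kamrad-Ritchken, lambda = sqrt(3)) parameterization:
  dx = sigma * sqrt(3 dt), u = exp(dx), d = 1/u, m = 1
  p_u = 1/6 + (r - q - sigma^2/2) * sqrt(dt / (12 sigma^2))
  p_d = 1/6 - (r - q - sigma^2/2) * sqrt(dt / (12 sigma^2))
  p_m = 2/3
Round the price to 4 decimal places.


Answer: Price = V(0,0) = 0.1078

Derivation:
dt = T/N = 0.250000; dx = sigma*sqrt(3*dt) = 0.372391
u = exp(dx) = 1.451200; d = 1/u = 0.689085
p_u = 0.139998, p_m = 0.666667, p_d = 0.193336
Discount per step: exp(-r*dt) = 0.996755
Stock lattice S(k, j) with j the centered position index:
  k=0: S(0,+0) = 1.0300
  k=1: S(1,-1) = 0.7098; S(1,+0) = 1.0300; S(1,+1) = 1.4947
  k=2: S(2,-2) = 0.4891; S(2,-1) = 0.7098; S(2,+0) = 1.0300; S(2,+1) = 1.4947; S(2,+2) = 2.1692
  k=3: S(3,-3) = 0.3370; S(3,-2) = 0.4891; S(3,-1) = 0.7098; S(3,+0) = 1.0300; S(3,+1) = 1.4947; S(3,+2) = 2.1692; S(3,+3) = 3.1479
Terminal payoffs V(N, j) = max(S_T - K, 0):
  V(3,-3) = 0.000000; V(3,-2) = 0.000000; V(3,-1) = 0.000000; V(3,+0) = 0.000000; V(3,+1) = 0.324736; V(3,+2) = 0.999161; V(3,+3) = 1.977887
Backward induction: V(k, j) = exp(-r*dt) * [p_u * V(k+1, j+1) + p_m * V(k+1, j) + p_d * V(k+1, j-1)]
  V(2,-2) = exp(-r*dt) * [p_u*0.000000 + p_m*0.000000 + p_d*0.000000] = 0.000000
  V(2,-1) = exp(-r*dt) * [p_u*0.000000 + p_m*0.000000 + p_d*0.000000] = 0.000000
  V(2,+0) = exp(-r*dt) * [p_u*0.324736 + p_m*0.000000 + p_d*0.000000] = 0.045315
  V(2,+1) = exp(-r*dt) * [p_u*0.999161 + p_m*0.324736 + p_d*0.000000] = 0.355215
  V(2,+2) = exp(-r*dt) * [p_u*1.977887 + p_m*0.999161 + p_d*0.324736] = 1.002527
  V(1,-1) = exp(-r*dt) * [p_u*0.045315 + p_m*0.000000 + p_d*0.000000] = 0.006323
  V(1,+0) = exp(-r*dt) * [p_u*0.355215 + p_m*0.045315 + p_d*0.000000] = 0.079680
  V(1,+1) = exp(-r*dt) * [p_u*1.002527 + p_m*0.355215 + p_d*0.045315] = 0.384670
  V(0,+0) = exp(-r*dt) * [p_u*0.384670 + p_m*0.079680 + p_d*0.006323] = 0.107844


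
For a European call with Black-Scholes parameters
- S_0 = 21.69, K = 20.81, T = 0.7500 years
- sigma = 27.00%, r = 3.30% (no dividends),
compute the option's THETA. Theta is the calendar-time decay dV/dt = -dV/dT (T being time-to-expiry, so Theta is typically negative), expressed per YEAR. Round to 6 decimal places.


d1 = 0.3998906919; d2 = 0.1660638329
phi(d1) = 0.3682862404; exp(-qT) = 1.0000000000; exp(-rT) = 0.9755537700
Theta = -S*exp(-qT)*phi(d1)*sigma/(2*sqrt(T)) - r*K*exp(-rT)*N(d2) + q*S*exp(-qT)*N(d1)
N(d1) = 0.6553814858; N(d2) = 0.5659466419; sqrt(T) = 0.8660254038
Term 1 = -21.6900 * 1.0000000000 * 0.3682862404 * 0.2700 / (2 * 0.8660254038) = -1.2452260062
Term 2 = -0.0330 * 20.8100 * 0.9755537700 * 0.5659466419 = -0.3791514481
Term 3 = 0 (no dividend yield, q = 0)
Theta = -1.2452260062 + (-0.3791514481) + (0.0000000000) = -1.624377

Answer: Theta = -1.624377


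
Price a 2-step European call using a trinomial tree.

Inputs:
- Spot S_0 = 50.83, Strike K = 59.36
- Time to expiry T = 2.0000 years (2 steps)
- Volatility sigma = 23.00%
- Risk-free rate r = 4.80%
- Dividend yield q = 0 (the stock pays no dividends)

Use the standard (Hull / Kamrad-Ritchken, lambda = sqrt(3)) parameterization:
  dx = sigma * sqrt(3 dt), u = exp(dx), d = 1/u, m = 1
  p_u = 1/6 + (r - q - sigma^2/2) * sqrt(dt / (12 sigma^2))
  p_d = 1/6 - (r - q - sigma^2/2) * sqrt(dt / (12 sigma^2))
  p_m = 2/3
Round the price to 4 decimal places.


Answer: Price = V(0,0) = 5.6558

Derivation:
dt = T/N = 1.000000; dx = sigma*sqrt(3*dt) = 0.398372
u = exp(dx) = 1.489398; d = 1/u = 0.671412
p_u = 0.193714, p_m = 0.666667, p_d = 0.139619
Discount per step: exp(-r*dt) = 0.953134
Stock lattice S(k, j) with j the centered position index:
  k=0: S(0,+0) = 50.8300
  k=1: S(1,-1) = 34.1279; S(1,+0) = 50.8300; S(1,+1) = 75.7061
  k=2: S(2,-2) = 22.9139; S(2,-1) = 34.1279; S(2,+0) = 50.8300; S(2,+1) = 75.7061; S(2,+2) = 112.7564
Terminal payoffs V(N, j) = max(S_T - K, 0):
  V(2,-2) = 0.000000; V(2,-1) = 0.000000; V(2,+0) = 0.000000; V(2,+1) = 16.346076; V(2,+2) = 53.396441
Backward induction: V(k, j) = exp(-r*dt) * [p_u * V(k+1, j+1) + p_m * V(k+1, j) + p_d * V(k+1, j-1)]
  V(1,-1) = exp(-r*dt) * [p_u*0.000000 + p_m*0.000000 + p_d*0.000000] = 0.000000
  V(1,+0) = exp(-r*dt) * [p_u*16.346076 + p_m*0.000000 + p_d*0.000000] = 3.018068
  V(1,+1) = exp(-r*dt) * [p_u*53.396441 + p_m*16.346076 + p_d*0.000000] = 20.245550
  V(0,+0) = exp(-r*dt) * [p_u*20.245550 + p_m*3.018068 + p_d*0.000000] = 5.655798


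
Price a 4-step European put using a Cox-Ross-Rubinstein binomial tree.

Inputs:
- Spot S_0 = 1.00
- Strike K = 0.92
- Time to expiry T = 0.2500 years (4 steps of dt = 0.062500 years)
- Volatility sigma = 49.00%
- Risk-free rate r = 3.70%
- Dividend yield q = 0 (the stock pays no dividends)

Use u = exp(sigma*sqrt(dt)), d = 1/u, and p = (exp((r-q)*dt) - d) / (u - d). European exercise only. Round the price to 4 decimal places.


dt = T/N = 0.062500
u = exp(sigma*sqrt(dt)) = 1.130319; d = 1/u = 0.884706
p = (exp((r-q)*dt) - d) / (u - d) = 0.478839
Discount per step: exp(-r*dt) = 0.997690
Stock lattice S(k, i) with i counting down-moves:
  k=0: S(0,0) = 1.0000
  k=1: S(1,0) = 1.1303; S(1,1) = 0.8847
  k=2: S(2,0) = 1.2776; S(2,1) = 1.0000; S(2,2) = 0.7827
  k=3: S(3,0) = 1.4441; S(3,1) = 1.1303; S(3,2) = 0.8847; S(3,3) = 0.6925
  k=4: S(4,0) = 1.6323; S(4,1) = 1.2776; S(4,2) = 1.0000; S(4,3) = 0.7827; S(4,4) = 0.6126
Terminal payoffs V(N, i) = max(K - S_T, 0):
  V(4,0) = 0.000000; V(4,1) = 0.000000; V(4,2) = 0.000000; V(4,3) = 0.137295; V(4,4) = 0.307374
Backward induction: V(k, i) = exp(-r*dt) * [p * V(k+1, i) + (1-p) * V(k+1, i+1)].
  V(3,0) = exp(-r*dt) * [p*0.000000 + (1-p)*0.000000] = 0.000000
  V(3,1) = exp(-r*dt) * [p*0.000000 + (1-p)*0.000000] = 0.000000
  V(3,2) = exp(-r*dt) * [p*0.000000 + (1-p)*0.137295] = 0.071388
  V(3,3) = exp(-r*dt) * [p*0.137295 + (1-p)*0.307374] = 0.225412
  V(2,0) = exp(-r*dt) * [p*0.000000 + (1-p)*0.000000] = 0.000000
  V(2,1) = exp(-r*dt) * [p*0.000000 + (1-p)*0.071388] = 0.037119
  V(2,2) = exp(-r*dt) * [p*0.071388 + (1-p)*0.225412] = 0.151309
  V(1,0) = exp(-r*dt) * [p*0.000000 + (1-p)*0.037119] = 0.019300
  V(1,1) = exp(-r*dt) * [p*0.037119 + (1-p)*0.151309] = 0.096407
  V(0,0) = exp(-r*dt) * [p*0.019300 + (1-p)*0.096407] = 0.059348

Answer: Price = V(0,0) = 0.0593


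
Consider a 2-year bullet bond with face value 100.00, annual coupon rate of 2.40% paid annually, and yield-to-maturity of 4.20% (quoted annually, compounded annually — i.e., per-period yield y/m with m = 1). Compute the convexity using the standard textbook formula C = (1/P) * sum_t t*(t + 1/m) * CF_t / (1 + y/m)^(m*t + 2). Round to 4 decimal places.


Answer: Convexity = 5.4382

Derivation:
Coupon per period c = face * coupon_rate / m = 2.400000
Periods per year m = 1; per-period yield y/m = 0.042000
Number of cashflows N = 2
Cashflows (t years, CF_t, discount factor 1/(1+y/m)^(m*t), PV):
  t = 1.0000: CF_t = 2.400000, DF = 0.959693, PV = 2.303263
  t = 2.0000: CF_t = 102.400000, DF = 0.921010, PV = 94.311471
Price P = sum_t PV_t = 96.614734
Convexity numerator sum_t t*(t + 1/m) * CF_t / (1+y/m)^(m*t + 2):
  t = 1.0000: term = 4.242659
  t = 2.0000: term = 521.171107
Convexity = (1/P) * sum = 525.413766 / 96.614734 = 5.438236


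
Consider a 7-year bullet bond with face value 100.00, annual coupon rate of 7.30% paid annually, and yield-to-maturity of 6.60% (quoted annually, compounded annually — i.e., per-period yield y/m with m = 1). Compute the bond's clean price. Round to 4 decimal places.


Answer: Price = 103.8257

Derivation:
Coupon per period c = face * coupon_rate / m = 7.300000
Periods per year m = 1; per-period yield y/m = 0.066000
Number of cashflows N = 7
Cashflows (t years, CF_t, discount factor 1/(1+y/m)^(m*t), PV):
  t = 1.0000: CF_t = 7.300000, DF = 0.938086, PV = 6.848030
  t = 2.0000: CF_t = 7.300000, DF = 0.880006, PV = 6.424043
  t = 3.0000: CF_t = 7.300000, DF = 0.825521, PV = 6.026307
  t = 4.0000: CF_t = 7.300000, DF = 0.774410, PV = 5.653196
  t = 5.0000: CF_t = 7.300000, DF = 0.726464, PV = 5.303186
  t = 6.0000: CF_t = 7.300000, DF = 0.681486, PV = 4.974846
  t = 7.0000: CF_t = 107.300000, DF = 0.639292, PV = 68.596079
Price P = sum_t PV_t = 103.825686


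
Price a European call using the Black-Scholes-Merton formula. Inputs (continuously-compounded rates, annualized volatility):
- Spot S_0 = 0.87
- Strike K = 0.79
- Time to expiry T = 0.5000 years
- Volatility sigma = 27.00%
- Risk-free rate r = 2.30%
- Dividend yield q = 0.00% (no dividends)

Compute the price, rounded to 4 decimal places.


Answer: Price = 0.1170

Derivation:
d1 = (ln(S/K) + (r - q + 0.5*sigma^2) * T) / (sigma * sqrt(T)) = 0.66093672
d2 = d1 - sigma * sqrt(T) = 0.47001789
exp(-rT) = 0.98856587; exp(-qT) = 1.00000000
C = S_0 * exp(-qT) * N(d1) - K * exp(-rT) * N(d2)
N(d1) = 0.74567355; N(d2) = 0.68082888
C = 0.8700 * 1.00000000 * 0.74567355 - 0.7900 * 0.98856587 * 0.68082888 = 0.1170


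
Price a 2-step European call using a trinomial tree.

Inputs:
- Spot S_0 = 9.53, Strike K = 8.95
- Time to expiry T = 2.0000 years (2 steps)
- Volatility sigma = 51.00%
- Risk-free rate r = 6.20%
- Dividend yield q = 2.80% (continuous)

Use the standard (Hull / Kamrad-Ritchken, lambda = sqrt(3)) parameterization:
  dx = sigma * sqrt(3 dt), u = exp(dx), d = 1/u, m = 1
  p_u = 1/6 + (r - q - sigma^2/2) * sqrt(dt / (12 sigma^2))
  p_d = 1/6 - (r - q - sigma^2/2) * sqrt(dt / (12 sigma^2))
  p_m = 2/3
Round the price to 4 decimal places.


Answer: Price = V(0,0) = 2.6401

Derivation:
dt = T/N = 1.000000; dx = sigma*sqrt(3*dt) = 0.883346
u = exp(dx) = 2.418980; d = 1/u = 0.413397
p_u = 0.112300, p_m = 0.666667, p_d = 0.221034
Discount per step: exp(-r*dt) = 0.939883
Stock lattice S(k, j) with j the centered position index:
  k=0: S(0,+0) = 9.5300
  k=1: S(1,-1) = 3.9397; S(1,+0) = 9.5300; S(1,+1) = 23.0529
  k=2: S(2,-2) = 1.6287; S(2,-1) = 3.9397; S(2,+0) = 9.5300; S(2,+1) = 23.0529; S(2,+2) = 55.7644
Terminal payoffs V(N, j) = max(S_T - K, 0):
  V(2,-2) = 0.000000; V(2,-1) = 0.000000; V(2,+0) = 0.580000; V(2,+1) = 14.102878; V(2,+2) = 46.814448
Backward induction: V(k, j) = exp(-r*dt) * [p_u * V(k+1, j+1) + p_m * V(k+1, j) + p_d * V(k+1, j-1)]
  V(1,-1) = exp(-r*dt) * [p_u*0.580000 + p_m*0.000000 + p_d*0.000000] = 0.061218
  V(1,+0) = exp(-r*dt) * [p_u*14.102878 + p_m*0.580000 + p_d*0.000000] = 1.851958
  V(1,+1) = exp(-r*dt) * [p_u*46.814448 + p_m*14.102878 + p_d*0.580000] = 13.898385
  V(0,+0) = exp(-r*dt) * [p_u*13.898385 + p_m*1.851958 + p_d*0.061218] = 2.640085


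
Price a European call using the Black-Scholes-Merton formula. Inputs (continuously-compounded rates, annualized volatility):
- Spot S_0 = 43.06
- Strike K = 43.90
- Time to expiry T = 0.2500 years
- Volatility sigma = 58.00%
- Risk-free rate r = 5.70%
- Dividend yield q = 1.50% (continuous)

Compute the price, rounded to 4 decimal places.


Answer: Price = 4.7799

Derivation:
d1 = (ln(S/K) + (r - q + 0.5*sigma^2) * T) / (sigma * sqrt(T)) = 0.11458680
d2 = d1 - sigma * sqrt(T) = -0.17541320
exp(-rT) = 0.98585105; exp(-qT) = 0.99625702
C = S_0 * exp(-qT) * N(d1) - K * exp(-rT) * N(d2)
N(d1) = 0.54561368; N(d2) = 0.43037748
C = 43.0600 * 0.99625702 * 0.54561368 - 43.9000 * 0.98585105 * 0.43037748 = 4.7799


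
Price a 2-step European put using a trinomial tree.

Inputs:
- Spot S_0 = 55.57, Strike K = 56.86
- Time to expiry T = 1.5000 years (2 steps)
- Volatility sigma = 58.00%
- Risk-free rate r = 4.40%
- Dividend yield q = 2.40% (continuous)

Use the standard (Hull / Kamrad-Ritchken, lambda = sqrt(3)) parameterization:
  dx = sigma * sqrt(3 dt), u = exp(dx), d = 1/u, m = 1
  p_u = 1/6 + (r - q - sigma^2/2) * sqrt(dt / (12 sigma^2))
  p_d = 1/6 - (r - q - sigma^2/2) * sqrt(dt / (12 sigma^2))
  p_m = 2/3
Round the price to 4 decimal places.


Answer: Price = V(0,0) = 12.6005

Derivation:
dt = T/N = 0.750000; dx = sigma*sqrt(3*dt) = 0.870000
u = exp(dx) = 2.386911; d = 1/u = 0.418952
p_u = 0.102787, p_m = 0.666667, p_d = 0.230546
Discount per step: exp(-r*dt) = 0.967539
Stock lattice S(k, j) with j the centered position index:
  k=0: S(0,+0) = 55.5700
  k=1: S(1,-1) = 23.2811; S(1,+0) = 55.5700; S(1,+1) = 132.6406
  k=2: S(2,-2) = 9.7537; S(2,-1) = 23.2811; S(2,+0) = 55.5700; S(2,+1) = 132.6406; S(2,+2) = 316.6014
Terminal payoffs V(N, j) = max(K - S_T, 0):
  V(2,-2) = 47.106331; V(2,-1) = 33.578862; V(2,+0) = 1.290000; V(2,+1) = 0.000000; V(2,+2) = 0.000000
Backward induction: V(k, j) = exp(-r*dt) * [p_u * V(k+1, j+1) + p_m * V(k+1, j) + p_d * V(k+1, j-1)]
  V(1,-1) = exp(-r*dt) * [p_u*1.290000 + p_m*33.578862 + p_d*47.106331] = 32.295159
  V(1,+0) = exp(-r*dt) * [p_u*0.000000 + p_m*1.290000 + p_d*33.578862] = 8.322255
  V(1,+1) = exp(-r*dt) * [p_u*0.000000 + p_m*0.000000 + p_d*1.290000] = 0.287750
  V(0,+0) = exp(-r*dt) * [p_u*0.287750 + p_m*8.322255 + p_d*32.295159] = 12.600512


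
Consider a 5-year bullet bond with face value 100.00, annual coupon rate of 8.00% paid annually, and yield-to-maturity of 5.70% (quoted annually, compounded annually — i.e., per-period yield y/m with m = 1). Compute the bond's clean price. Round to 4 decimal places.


Answer: Price = 109.7680

Derivation:
Coupon per period c = face * coupon_rate / m = 8.000000
Periods per year m = 1; per-period yield y/m = 0.057000
Number of cashflows N = 5
Cashflows (t years, CF_t, discount factor 1/(1+y/m)^(m*t), PV):
  t = 1.0000: CF_t = 8.000000, DF = 0.946074, PV = 7.568590
  t = 2.0000: CF_t = 8.000000, DF = 0.895056, PV = 7.160445
  t = 3.0000: CF_t = 8.000000, DF = 0.846789, PV = 6.774309
  t = 4.0000: CF_t = 8.000000, DF = 0.801125, PV = 6.408997
  t = 5.0000: CF_t = 108.000000, DF = 0.757923, PV = 81.855680
Price P = sum_t PV_t = 109.768021


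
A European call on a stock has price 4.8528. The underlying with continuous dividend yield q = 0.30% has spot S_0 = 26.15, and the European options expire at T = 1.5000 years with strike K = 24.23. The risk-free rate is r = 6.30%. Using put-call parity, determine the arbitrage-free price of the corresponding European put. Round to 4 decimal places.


Put-call parity: C - P = S_0 * exp(-qT) - K * exp(-rT).
S_0 * exp(-qT) = 26.1500 * 0.99551011 = 26.03258937
K * exp(-rT) = 24.2300 * 0.90982773 = 22.04512601
P = C - S*exp(-qT) + K*exp(-rT)
P = 4.8528 - 26.03258937 + 22.04512601 = 0.8653

Answer: Put price = 0.8653


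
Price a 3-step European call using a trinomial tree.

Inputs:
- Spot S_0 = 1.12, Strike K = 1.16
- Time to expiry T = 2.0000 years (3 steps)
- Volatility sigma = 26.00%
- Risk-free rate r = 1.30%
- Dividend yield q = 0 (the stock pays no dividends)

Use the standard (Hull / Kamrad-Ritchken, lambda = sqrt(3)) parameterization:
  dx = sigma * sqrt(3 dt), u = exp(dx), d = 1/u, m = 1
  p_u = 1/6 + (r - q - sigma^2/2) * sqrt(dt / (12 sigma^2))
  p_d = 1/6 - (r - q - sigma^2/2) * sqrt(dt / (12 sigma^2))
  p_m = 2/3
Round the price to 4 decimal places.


dt = T/N = 0.666667; dx = sigma*sqrt(3*dt) = 0.367696
u = exp(dx) = 1.444402; d = 1/u = 0.692328
p_u = 0.147810, p_m = 0.666667, p_d = 0.185523
Discount per step: exp(-r*dt) = 0.991371
Stock lattice S(k, j) with j the centered position index:
  k=0: S(0,+0) = 1.1200
  k=1: S(1,-1) = 0.7754; S(1,+0) = 1.1200; S(1,+1) = 1.6177
  k=2: S(2,-2) = 0.5368; S(2,-1) = 0.7754; S(2,+0) = 1.1200; S(2,+1) = 1.6177; S(2,+2) = 2.3367
  k=3: S(3,-3) = 0.3717; S(3,-2) = 0.5368; S(3,-1) = 0.7754; S(3,+0) = 1.1200; S(3,+1) = 1.6177; S(3,+2) = 2.3367; S(3,+3) = 3.3751
Terminal payoffs V(N, j) = max(S_T - K, 0):
  V(3,-3) = 0.000000; V(3,-2) = 0.000000; V(3,-1) = 0.000000; V(3,+0) = 0.000000; V(3,+1) = 0.457730; V(3,+2) = 1.176653; V(3,+3) = 2.215067
Backward induction: V(k, j) = exp(-r*dt) * [p_u * V(k+1, j+1) + p_m * V(k+1, j) + p_d * V(k+1, j-1)]
  V(2,-2) = exp(-r*dt) * [p_u*0.000000 + p_m*0.000000 + p_d*0.000000] = 0.000000
  V(2,-1) = exp(-r*dt) * [p_u*0.000000 + p_m*0.000000 + p_d*0.000000] = 0.000000
  V(2,+0) = exp(-r*dt) * [p_u*0.457730 + p_m*0.000000 + p_d*0.000000] = 0.067074
  V(2,+1) = exp(-r*dt) * [p_u*1.176653 + p_m*0.457730 + p_d*0.000000] = 0.474941
  V(2,+2) = exp(-r*dt) * [p_u*2.215067 + p_m*1.176653 + p_d*0.457730] = 1.186438
  V(1,-1) = exp(-r*dt) * [p_u*0.067074 + p_m*0.000000 + p_d*0.000000] = 0.009829
  V(1,+0) = exp(-r*dt) * [p_u*0.474941 + p_m*0.067074 + p_d*0.000000] = 0.113925
  V(1,+1) = exp(-r*dt) * [p_u*1.186438 + p_m*0.474941 + p_d*0.067074] = 0.500086
  V(0,+0) = exp(-r*dt) * [p_u*0.500086 + p_m*0.113925 + p_d*0.009829] = 0.150383

Answer: Price = V(0,0) = 0.1504
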